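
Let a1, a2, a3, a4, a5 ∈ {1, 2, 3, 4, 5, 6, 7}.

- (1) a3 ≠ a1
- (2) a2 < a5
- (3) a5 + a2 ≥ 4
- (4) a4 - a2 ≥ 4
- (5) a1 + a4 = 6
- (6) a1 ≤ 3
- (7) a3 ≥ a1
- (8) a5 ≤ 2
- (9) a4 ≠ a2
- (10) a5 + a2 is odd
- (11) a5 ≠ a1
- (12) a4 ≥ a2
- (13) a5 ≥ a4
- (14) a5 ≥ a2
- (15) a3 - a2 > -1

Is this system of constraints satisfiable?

Unsatisfiable

From constraint 6: a1 ≤ 3. From constraints 8 and 13: a4 ≤ a5 ≤ 2. Hence a1 + a4 ≤ 5. But constraint 5 requires a1 + a4 = 6, and 6 > 5. Contradiction.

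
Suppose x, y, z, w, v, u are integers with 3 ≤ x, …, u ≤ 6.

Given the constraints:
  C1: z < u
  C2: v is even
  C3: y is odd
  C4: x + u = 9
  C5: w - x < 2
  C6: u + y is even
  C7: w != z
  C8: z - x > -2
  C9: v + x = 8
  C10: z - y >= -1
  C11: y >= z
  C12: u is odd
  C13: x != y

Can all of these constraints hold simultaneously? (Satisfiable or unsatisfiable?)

Satisfiable

One satisfying assignment is x = 4, y = 5, z = 4, w = 5, v = 4, u = 5.
For the less obvious constraints — constraint 4: x + u = 9; constraint 5: w - x = 1; constraint 8: z - x = 0 — and the others hold by inspection.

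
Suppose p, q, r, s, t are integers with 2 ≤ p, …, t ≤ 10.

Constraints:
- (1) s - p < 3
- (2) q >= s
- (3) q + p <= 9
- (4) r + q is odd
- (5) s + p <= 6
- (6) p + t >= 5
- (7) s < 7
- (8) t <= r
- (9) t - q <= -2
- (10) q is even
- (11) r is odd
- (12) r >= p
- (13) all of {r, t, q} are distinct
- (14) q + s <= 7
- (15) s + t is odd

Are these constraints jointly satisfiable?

Satisfiable

Setting (p, q, r, s, t) = (3, 4, 5, 3, 2) satisfies everything: constraint 1: s - p = 0; constraint 3: q + p = 7; constraint 5: s + p = 6, and the others follow.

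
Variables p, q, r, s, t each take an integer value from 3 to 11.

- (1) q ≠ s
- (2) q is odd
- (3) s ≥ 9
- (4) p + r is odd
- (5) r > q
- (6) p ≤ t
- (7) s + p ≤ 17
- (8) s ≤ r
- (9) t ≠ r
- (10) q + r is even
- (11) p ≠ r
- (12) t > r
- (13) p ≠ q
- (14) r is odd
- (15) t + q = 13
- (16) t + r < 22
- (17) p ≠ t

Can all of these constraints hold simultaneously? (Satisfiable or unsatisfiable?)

Satisfiable

Try p = 6, q = 3, r = 9, s = 9, t = 10.
Check constraint 7: s + p = 15; constraint 15: t + q = 13; constraint 16: t + r = 19. The remaining constraints are straightforward to verify.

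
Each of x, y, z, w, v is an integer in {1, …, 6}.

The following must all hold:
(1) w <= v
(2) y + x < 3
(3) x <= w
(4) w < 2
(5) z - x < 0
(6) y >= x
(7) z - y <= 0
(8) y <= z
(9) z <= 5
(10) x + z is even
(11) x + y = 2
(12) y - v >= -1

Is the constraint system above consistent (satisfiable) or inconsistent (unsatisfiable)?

Unsatisfiable

Constraints 5, 6, and 8 give x ≤ y, y ≤ z, z < x. Chaining: x ≤ y ≤ z < x, which forces x < x — impossible.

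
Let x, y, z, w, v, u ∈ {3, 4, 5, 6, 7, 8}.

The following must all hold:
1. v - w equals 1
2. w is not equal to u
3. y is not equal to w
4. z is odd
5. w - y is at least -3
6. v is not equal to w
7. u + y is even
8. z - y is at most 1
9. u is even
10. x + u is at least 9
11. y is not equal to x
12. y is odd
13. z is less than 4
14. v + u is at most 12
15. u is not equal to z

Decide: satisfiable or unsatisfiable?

Constraint 9 makes u even and constraint 12 makes y odd, so u + y must be odd. Constraint 7 says u + y is even — contradiction.

Unsatisfiable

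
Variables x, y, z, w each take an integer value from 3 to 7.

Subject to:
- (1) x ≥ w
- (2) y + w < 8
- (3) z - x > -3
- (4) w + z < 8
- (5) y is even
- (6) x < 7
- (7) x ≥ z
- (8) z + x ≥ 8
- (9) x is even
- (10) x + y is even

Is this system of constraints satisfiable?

Take x = 4, y = 4, z = 4, w = 3. Then constraint 2: y + w = 7; constraint 3: z - x = 0, and every other listed constraint is also met.

Satisfiable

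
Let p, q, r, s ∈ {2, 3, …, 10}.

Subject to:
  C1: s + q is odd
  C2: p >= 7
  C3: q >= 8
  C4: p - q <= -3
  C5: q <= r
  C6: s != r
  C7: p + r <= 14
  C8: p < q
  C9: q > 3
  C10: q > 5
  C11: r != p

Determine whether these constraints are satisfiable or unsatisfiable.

Unsatisfiable

From constraint 2: p ≥ 7. From constraints 3 and 5: r ≥ q ≥ 8. Hence p + r ≥ 15. But constraint 7 requires p + r ≤ 14, and 14 < 15. Contradiction.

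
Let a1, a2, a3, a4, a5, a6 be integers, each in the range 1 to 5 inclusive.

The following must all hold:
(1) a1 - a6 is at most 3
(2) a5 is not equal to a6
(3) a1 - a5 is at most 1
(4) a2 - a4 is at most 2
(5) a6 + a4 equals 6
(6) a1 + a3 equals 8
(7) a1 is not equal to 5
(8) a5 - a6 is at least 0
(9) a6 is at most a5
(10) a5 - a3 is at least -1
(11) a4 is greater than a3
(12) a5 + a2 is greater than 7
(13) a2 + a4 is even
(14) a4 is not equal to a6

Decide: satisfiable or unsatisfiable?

Satisfiable

Take a1 = 4, a2 = 5, a3 = 4, a4 = 5, a5 = 4, a6 = 1. Then constraint 1: a1 - a6 = 3; constraint 3: a1 - a5 = 0; constraint 4: a2 - a4 = 0, and every other listed constraint is also met.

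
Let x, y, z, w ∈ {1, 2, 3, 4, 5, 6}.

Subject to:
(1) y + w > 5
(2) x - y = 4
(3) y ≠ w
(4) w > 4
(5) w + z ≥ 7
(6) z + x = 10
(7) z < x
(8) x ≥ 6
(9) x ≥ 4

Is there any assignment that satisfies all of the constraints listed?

Satisfiable

The assignment x = 6, y = 2, z = 4, w = 6 works:
  constraint 1 holds since y + w = 8.
  constraint 2 holds since x - y = 4.
The rest check out directly.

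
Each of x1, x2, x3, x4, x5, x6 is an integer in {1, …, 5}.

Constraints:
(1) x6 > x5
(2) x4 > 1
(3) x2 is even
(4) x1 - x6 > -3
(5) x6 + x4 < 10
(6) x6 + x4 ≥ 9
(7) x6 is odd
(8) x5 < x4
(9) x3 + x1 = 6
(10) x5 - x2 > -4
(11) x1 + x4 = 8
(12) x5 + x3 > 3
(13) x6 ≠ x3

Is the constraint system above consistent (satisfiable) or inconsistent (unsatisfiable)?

Satisfiable

Take x1 = 4, x2 = 4, x3 = 2, x4 = 4, x5 = 3, x6 = 5. Then constraint 4: x1 - x6 = -1; constraint 5: x6 + x4 = 9; constraint 6: x6 + x4 = 9, and every other listed constraint is also met.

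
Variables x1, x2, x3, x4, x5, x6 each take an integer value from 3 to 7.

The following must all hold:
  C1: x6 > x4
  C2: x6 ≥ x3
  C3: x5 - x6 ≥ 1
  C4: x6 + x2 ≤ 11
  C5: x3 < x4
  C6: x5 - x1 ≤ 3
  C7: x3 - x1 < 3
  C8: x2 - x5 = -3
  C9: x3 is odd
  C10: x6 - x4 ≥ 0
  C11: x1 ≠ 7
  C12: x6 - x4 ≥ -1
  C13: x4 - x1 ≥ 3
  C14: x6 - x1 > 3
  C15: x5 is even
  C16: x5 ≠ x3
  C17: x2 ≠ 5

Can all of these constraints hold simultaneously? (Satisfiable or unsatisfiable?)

Unsatisfiable

Constraints 3, 6, 10, and 13 give x6 − x4 ≥ 0, x4 − x1 ≥ 3, x1 − x5 ≥ -3, x5 − x6 ≥ 1.
Adding all 4 inequalities: the left sides telescope to 0, and the right sides sum to 0 + 3 + (-3) + 1 = 1. So 0 ≥ 1, which is false.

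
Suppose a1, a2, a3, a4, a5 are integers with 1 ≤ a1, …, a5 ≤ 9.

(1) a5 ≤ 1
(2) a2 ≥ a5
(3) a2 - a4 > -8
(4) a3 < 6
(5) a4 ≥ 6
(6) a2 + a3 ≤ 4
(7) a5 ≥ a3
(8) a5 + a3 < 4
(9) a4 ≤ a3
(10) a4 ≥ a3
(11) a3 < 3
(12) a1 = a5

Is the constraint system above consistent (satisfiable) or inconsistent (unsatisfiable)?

From constraints 5 and 9: a3 ≥ a4 and a4 ≥ 6, so a3 ≥ 6. From constraints 1 and 7: a3 ≤ a5 and a5 ≤ 1, so a3 ≤ 1. But 1 < 6, so no value of a3 works.

Unsatisfiable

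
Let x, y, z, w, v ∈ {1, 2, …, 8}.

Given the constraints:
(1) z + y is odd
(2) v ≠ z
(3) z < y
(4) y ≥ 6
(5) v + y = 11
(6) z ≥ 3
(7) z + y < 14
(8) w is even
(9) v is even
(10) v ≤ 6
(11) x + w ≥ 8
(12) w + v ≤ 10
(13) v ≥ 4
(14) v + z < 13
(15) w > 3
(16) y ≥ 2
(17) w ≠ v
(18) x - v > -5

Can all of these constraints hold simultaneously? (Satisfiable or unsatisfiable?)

Setting (x, y, z, w, v) = (2, 7, 6, 6, 4) satisfies everything: constraint 5: v + y = 11; constraint 7: z + y = 13; constraint 11: x + w = 8, and the others follow.

Satisfiable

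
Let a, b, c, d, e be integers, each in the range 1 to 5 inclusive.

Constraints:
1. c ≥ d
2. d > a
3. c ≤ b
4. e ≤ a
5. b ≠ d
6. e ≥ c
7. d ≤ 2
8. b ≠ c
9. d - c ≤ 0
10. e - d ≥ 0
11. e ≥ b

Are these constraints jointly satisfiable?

Constraints 2, 3, 4, 9, and 11 give a < d, d ≤ c, c ≤ b, b ≤ e, e ≤ a. Chaining: a < d ≤ c ≤ b ≤ e ≤ a, which forces a < a — impossible.

Unsatisfiable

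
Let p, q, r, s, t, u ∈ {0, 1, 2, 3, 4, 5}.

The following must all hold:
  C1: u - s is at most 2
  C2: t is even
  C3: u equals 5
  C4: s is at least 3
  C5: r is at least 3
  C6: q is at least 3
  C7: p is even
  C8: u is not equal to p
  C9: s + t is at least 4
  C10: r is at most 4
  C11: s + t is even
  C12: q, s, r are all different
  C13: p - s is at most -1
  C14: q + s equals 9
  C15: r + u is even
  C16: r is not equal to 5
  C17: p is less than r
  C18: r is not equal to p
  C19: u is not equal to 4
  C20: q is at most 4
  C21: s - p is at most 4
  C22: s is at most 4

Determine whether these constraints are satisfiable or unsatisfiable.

Unsatisfiable

Constraints 4, 5, 6, 10, 20, and 22 confine each of q, s, r to the 2 values {3, 4}.
Constraint 12 requires all 3 of them to be distinct, but only 2 values are available — impossible by the pigeonhole principle.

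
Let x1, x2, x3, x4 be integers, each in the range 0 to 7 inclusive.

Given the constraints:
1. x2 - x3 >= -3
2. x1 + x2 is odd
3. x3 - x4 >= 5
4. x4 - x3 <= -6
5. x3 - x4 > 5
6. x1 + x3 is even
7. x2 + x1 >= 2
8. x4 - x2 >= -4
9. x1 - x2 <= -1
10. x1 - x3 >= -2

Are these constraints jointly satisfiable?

Constraints 4, 8, 9, and 10 give x4 − x2 ≥ -4, x2 − x1 ≥ 1, x1 − x3 ≥ -2, x3 − x4 ≥ 6.
Adding all 4 inequalities: the left sides telescope to 0, and the right sides sum to (-4) + 1 + (-2) + 6 = 1. So 0 ≥ 1, which is false.

Unsatisfiable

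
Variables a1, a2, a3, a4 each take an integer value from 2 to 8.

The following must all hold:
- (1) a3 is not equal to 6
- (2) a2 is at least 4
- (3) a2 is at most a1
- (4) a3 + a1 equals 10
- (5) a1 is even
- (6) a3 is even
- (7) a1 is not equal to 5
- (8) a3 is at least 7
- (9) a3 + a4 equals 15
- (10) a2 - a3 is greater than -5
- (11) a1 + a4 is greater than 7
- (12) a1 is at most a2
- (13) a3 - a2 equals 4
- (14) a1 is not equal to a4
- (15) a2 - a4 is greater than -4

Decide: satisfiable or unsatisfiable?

Unsatisfiable

From constraint 8: a3 ≥ 7. From constraints 2 and 3: a1 ≥ a2 ≥ 4. Hence a3 + a1 ≥ 11. But constraint 4 requires a3 + a1 = 10, and 10 < 11. Contradiction.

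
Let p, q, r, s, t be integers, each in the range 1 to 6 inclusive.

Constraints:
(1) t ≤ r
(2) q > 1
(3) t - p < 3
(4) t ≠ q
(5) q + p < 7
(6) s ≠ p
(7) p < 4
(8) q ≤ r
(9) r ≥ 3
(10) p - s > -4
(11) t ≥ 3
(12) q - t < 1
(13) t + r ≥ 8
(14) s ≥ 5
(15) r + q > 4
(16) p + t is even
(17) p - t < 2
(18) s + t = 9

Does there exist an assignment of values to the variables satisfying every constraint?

One satisfying assignment is p = 3, q = 2, r = 5, s = 6, t = 3.
For the less obvious constraints — constraint 3: t - p = 0; constraint 5: q + p = 5; constraint 10: p - s = -3 — and the others hold by inspection.

Satisfiable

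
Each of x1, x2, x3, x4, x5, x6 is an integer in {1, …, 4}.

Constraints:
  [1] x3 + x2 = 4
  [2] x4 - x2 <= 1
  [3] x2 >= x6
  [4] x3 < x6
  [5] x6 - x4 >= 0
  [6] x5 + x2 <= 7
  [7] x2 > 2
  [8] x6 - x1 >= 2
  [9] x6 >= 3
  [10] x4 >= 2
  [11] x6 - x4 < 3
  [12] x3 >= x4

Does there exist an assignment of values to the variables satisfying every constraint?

From constraints 10 and 12: x3 ≥ x4 ≥ 2. From constraints 3 and 9: x2 ≥ x6 ≥ 3. Hence x3 + x2 ≥ 5. But constraint 1 requires x3 + x2 = 4, and 4 < 5. Contradiction.

Unsatisfiable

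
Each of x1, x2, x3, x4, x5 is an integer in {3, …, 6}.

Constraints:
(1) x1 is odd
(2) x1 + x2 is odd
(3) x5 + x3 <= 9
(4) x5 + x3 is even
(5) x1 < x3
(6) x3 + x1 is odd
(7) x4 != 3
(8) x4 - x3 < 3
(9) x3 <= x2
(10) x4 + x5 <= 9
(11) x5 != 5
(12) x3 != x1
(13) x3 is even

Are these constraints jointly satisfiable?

One satisfying assignment is x1 = 3, x2 = 4, x3 = 4, x4 = 4, x5 = 4.
For the less obvious constraints — constraint 3: x5 + x3 = 8; constraint 8: x4 - x3 = 0; constraint 10: x4 + x5 = 8 — and the others hold by inspection.

Satisfiable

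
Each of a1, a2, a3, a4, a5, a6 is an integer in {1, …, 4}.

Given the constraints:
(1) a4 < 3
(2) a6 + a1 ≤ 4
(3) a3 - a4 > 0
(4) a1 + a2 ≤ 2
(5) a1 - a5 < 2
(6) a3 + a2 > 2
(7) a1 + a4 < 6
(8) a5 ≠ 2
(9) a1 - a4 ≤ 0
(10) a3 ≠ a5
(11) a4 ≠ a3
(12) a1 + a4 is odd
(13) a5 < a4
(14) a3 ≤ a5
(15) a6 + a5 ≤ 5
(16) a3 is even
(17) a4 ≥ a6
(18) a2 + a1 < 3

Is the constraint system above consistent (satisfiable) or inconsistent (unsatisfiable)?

Constraints 3, 13, and 14 give a4 < a3, a3 ≤ a5, a5 < a4. Chaining: a4 < a3 ≤ a5 < a4, which forces a4 < a4 — impossible.

Unsatisfiable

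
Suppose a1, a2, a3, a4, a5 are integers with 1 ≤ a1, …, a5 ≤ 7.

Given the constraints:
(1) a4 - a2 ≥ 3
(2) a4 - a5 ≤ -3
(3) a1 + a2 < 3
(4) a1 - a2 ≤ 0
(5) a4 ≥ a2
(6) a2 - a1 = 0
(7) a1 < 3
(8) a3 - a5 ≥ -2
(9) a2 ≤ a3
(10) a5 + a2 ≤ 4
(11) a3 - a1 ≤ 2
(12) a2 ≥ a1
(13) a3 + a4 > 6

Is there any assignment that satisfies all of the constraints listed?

Constraints 1, 2, 4, 8, and 11 give a3 − a5 ≥ -2, a5 − a4 ≥ 3, a4 − a2 ≥ 3, a2 − a1 ≥ 0, a1 − a3 ≥ -2.
Adding all 5 inequalities: the left sides telescope to 0, and the right sides sum to (-2) + 3 + 3 + 0 + (-2) = 2. So 0 ≥ 2, which is false.

Unsatisfiable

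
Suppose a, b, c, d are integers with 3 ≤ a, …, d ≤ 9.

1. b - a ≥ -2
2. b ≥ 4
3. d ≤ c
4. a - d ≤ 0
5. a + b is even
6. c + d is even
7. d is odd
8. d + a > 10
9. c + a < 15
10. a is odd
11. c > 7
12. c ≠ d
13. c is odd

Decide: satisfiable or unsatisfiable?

The assignment a = 5, b = 5, c = 9, d = 7 works:
  constraint 1 holds since b - a = 0.
  constraint 4 holds since a - d = -2.
  constraint 8 holds since d + a = 12.
The rest check out directly.

Satisfiable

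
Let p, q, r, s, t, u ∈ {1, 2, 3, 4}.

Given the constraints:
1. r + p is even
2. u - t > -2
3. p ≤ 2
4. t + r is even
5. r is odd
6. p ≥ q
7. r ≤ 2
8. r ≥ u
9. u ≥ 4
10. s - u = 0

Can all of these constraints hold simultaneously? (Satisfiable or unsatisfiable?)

From constraint 9: u ≥ 4. From constraints 7 and 8: u ≤ r and r ≤ 2, so u ≤ 2. But 2 < 4, so no value of u works.

Unsatisfiable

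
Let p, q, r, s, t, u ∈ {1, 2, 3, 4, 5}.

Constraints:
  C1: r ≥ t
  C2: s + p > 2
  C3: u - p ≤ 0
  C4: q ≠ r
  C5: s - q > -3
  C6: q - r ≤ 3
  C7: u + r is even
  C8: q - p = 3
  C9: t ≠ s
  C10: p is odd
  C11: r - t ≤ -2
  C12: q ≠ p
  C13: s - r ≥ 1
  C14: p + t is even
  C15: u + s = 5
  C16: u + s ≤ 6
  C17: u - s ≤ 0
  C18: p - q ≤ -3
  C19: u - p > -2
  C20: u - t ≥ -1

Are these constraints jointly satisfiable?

Unsatisfiable

Constraints 3, 6, 11, 18, and 20 give t − r ≥ 2, r − q ≥ -3, q − p ≥ 3, p − u ≥ 0, u − t ≥ -1.
Adding all 5 inequalities: the left sides telescope to 0, and the right sides sum to 2 + (-3) + 3 + 0 + (-1) = 1. So 0 ≥ 1, which is false.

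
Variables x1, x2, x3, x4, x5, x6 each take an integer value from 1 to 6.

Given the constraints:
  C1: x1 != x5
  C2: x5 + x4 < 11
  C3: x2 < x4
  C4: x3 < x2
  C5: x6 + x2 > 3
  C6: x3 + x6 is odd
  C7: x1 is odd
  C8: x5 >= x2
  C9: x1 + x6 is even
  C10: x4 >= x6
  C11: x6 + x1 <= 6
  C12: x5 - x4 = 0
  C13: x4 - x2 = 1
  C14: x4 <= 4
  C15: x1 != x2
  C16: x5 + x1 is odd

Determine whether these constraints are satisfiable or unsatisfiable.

Satisfiable

One satisfying assignment is x1 = 1, x2 = 3, x3 = 2, x4 = 4, x5 = 4, x6 = 3.
For the less obvious constraints — constraint 2: x5 + x4 = 8; constraint 5: x6 + x2 = 6; constraint 11: x6 + x1 = 4 — and the others hold by inspection.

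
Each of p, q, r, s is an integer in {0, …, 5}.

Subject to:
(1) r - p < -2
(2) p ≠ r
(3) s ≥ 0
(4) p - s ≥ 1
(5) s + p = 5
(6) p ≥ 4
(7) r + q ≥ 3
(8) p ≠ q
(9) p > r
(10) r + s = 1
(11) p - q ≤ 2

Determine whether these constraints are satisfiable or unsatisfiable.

Try p = 4, q = 5, r = 0, s = 1.
Check constraint 1: r - p = -4; constraint 4: p - s = 3; constraint 5: s + p = 5. The remaining constraints are straightforward to verify.

Satisfiable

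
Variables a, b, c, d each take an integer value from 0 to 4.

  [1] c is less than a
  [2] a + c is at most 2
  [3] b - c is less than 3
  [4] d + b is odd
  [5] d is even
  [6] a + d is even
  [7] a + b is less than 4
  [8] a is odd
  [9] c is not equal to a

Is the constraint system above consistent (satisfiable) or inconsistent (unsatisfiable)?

Unsatisfiable

Constraint 8 makes a odd and constraint 5 makes d even, so a + d must be odd. Constraint 6 says a + d is even — contradiction.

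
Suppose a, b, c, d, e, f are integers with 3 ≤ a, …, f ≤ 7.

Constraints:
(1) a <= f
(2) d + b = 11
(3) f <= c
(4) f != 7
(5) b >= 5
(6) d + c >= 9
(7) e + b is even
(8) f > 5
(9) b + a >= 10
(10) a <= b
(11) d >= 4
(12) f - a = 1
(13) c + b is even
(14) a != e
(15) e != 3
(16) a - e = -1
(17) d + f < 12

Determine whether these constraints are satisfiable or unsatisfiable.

Try a = 5, b = 6, c = 6, d = 5, e = 6, f = 6.
Check constraint 2: d + b = 11; constraint 6: d + c = 11; constraint 9: b + a = 11. The remaining constraints are straightforward to verify.

Satisfiable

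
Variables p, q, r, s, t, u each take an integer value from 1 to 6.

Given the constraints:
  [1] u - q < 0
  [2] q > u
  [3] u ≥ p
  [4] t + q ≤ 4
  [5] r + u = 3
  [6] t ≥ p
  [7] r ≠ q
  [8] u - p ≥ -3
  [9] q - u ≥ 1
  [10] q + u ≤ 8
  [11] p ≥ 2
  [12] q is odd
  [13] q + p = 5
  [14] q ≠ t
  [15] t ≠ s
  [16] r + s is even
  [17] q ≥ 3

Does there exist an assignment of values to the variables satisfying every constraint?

Unsatisfiable

From constraints 6 and 11: t ≥ p ≥ 2. From constraint 17: q ≥ 3. Hence t + q ≥ 5. But constraint 4 requires t + q ≤ 4, and 4 < 5. Contradiction.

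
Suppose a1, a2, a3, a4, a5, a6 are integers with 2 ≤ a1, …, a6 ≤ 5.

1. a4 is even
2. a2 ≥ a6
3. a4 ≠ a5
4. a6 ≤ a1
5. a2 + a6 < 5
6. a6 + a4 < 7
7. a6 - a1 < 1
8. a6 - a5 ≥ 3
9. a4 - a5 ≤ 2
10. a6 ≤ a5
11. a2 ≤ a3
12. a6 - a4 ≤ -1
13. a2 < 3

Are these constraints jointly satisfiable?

Constraints 8, 9, and 12 give a5 − a4 ≥ -2, a4 − a6 ≥ 1, a6 − a5 ≥ 3.
Adding all 3 inequalities: the left sides telescope to 0, and the right sides sum to (-2) + 1 + 3 = 2. So 0 ≥ 2, which is false.

Unsatisfiable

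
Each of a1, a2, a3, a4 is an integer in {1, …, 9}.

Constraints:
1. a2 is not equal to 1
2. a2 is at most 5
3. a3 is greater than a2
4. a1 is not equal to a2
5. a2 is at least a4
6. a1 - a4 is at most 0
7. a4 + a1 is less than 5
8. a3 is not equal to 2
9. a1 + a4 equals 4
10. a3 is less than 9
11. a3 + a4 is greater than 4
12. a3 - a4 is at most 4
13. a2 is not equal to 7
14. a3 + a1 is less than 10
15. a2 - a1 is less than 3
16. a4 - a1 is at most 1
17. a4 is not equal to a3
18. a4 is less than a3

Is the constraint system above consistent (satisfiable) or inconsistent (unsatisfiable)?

Setting (a1, a2, a3, a4) = (2, 3, 5, 2) satisfies everything: constraint 6: a1 - a4 = 0; constraint 7: a4 + a1 = 4; constraint 9: a1 + a4 = 4, and the others follow.

Satisfiable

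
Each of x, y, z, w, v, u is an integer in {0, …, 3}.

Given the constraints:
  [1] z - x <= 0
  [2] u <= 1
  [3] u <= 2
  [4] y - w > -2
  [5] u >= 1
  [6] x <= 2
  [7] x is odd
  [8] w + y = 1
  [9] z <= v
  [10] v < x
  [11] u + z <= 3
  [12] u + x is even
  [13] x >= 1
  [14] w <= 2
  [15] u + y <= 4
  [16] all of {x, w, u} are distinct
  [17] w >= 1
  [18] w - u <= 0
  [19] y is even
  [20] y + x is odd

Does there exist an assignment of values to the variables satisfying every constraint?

Constraints 3, 5, 6, 13, 14, and 17 confine each of x, w, u to the 2 values {1, 2}.
Constraint 16 requires all 3 of them to be distinct, but only 2 values are available — impossible by the pigeonhole principle.

Unsatisfiable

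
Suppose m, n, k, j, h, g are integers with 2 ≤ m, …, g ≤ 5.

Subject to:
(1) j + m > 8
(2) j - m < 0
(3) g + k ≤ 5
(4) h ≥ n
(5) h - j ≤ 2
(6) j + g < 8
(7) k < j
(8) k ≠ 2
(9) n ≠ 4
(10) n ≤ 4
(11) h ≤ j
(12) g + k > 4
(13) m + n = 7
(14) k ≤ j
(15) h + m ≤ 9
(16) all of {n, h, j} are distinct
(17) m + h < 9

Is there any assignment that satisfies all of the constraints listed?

Satisfiable

Setting (m, n, k, j, h, g) = (5, 2, 3, 4, 3, 2) satisfies everything: constraint 1: j + m = 9; constraint 2: j - m = -1, and the others follow.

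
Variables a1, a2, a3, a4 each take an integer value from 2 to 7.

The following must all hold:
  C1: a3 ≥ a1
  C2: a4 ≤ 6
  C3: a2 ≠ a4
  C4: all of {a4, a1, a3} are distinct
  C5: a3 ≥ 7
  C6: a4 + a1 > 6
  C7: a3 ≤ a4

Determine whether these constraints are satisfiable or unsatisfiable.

From constraint 5: a3 ≥ 7. From constraints 2 and 7: a3 ≤ a4 and a4 ≤ 6, so a3 ≤ 6. But 6 < 7, so no value of a3 works.

Unsatisfiable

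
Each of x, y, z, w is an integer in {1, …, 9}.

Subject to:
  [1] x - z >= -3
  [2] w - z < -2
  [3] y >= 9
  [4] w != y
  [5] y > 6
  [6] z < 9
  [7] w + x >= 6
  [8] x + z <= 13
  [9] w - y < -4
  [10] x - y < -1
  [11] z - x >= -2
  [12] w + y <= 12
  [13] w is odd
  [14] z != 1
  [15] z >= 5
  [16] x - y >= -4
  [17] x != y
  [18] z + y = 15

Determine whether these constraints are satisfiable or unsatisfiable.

Satisfiable

Setting (x, y, z, w) = (6, 9, 6, 3) satisfies everything: constraint 1: x - z = 0; constraint 2: w - z = -3, and the others follow.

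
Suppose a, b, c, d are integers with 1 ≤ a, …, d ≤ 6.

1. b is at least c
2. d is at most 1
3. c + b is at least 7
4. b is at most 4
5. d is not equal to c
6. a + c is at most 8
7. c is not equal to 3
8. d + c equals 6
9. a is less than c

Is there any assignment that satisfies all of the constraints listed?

Unsatisfiable

From constraint 2: d ≤ 1. From constraints 1 and 4: c ≤ b ≤ 4. Hence d + c ≤ 5. But constraint 8 requires d + c = 6, and 6 > 5. Contradiction.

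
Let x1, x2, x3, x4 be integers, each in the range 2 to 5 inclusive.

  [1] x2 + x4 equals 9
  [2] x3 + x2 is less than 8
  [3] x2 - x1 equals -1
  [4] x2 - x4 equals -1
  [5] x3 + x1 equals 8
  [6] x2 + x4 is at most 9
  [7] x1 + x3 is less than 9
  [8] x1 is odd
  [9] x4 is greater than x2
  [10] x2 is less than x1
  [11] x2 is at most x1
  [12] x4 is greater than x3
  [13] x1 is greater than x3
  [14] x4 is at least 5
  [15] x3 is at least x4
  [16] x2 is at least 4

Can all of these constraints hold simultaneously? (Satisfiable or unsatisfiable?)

Unsatisfiable

From constraints 14 and 15: x3 ≥ x4 ≥ 5. From constraints 11 and 16: x1 ≥ x2 ≥ 4. Hence x3 + x1 ≥ 9. But constraint 5 requires x3 + x1 = 8, and 8 < 9. Contradiction.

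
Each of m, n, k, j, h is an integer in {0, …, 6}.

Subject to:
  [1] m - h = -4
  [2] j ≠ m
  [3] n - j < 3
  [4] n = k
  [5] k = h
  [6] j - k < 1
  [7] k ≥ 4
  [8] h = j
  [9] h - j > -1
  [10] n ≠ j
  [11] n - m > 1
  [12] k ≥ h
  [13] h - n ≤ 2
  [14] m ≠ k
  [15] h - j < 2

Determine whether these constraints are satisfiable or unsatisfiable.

Unsatisfiable

From constraints 4, 5, and 8, n = k = h = j, so n = j. But constraint 10 says n ≠ j. Contradiction.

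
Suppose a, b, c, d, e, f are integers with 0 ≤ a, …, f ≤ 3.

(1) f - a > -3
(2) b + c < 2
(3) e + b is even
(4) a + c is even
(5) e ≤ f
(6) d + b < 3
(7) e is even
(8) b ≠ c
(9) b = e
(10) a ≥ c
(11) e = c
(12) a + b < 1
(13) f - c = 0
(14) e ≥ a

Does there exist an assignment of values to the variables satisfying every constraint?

From constraints 9 and 11, b = e = c, so b = c. But constraint 8 says b ≠ c. Contradiction.

Unsatisfiable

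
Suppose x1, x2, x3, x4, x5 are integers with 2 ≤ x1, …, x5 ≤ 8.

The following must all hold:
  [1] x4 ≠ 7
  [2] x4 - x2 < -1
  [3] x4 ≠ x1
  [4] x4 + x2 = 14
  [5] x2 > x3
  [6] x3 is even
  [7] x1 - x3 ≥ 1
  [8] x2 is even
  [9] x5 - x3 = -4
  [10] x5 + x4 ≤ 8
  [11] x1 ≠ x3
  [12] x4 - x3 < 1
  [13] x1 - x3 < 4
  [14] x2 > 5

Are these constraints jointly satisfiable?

Satisfiable

One satisfying assignment is x1 = 8, x2 = 8, x3 = 6, x4 = 6, x5 = 2.
For the less obvious constraints — constraint 2: x4 - x2 = -2; constraint 4: x4 + x2 = 14; constraint 7: x1 - x3 = 2 — and the others hold by inspection.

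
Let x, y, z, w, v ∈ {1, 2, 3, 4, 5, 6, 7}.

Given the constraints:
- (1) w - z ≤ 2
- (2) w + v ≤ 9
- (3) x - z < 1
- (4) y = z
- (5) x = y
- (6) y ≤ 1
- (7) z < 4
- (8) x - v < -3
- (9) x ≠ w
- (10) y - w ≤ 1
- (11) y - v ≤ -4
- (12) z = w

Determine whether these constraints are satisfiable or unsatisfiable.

From constraints 4, 5, and 12, x = y = z = w, so x = w. But constraint 9 says x ≠ w. Contradiction.

Unsatisfiable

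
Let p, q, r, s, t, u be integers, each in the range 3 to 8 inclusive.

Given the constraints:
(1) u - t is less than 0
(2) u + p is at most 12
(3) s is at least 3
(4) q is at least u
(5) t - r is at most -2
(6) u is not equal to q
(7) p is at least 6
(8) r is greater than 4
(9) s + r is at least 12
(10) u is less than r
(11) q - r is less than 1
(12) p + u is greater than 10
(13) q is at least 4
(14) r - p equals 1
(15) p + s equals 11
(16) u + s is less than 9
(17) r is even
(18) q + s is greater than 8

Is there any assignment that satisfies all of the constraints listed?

Satisfiable

Take p = 7, q = 6, r = 8, s = 4, t = 6, u = 4. Then constraint 1: u - t = -2; constraint 2: u + p = 11; constraint 5: t - r = -2, and every other listed constraint is also met.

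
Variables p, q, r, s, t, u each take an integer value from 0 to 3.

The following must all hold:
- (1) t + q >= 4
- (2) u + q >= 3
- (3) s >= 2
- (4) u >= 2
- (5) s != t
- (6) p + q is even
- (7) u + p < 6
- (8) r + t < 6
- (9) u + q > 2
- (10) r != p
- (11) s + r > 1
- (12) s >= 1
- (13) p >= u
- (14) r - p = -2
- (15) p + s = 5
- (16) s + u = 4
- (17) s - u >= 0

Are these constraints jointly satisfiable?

Satisfiable

Take p = 3, q = 3, r = 1, s = 2, t = 3, u = 2. Then constraint 1: t + q = 6; constraint 2: u + q = 5; constraint 7: u + p = 5, and every other listed constraint is also met.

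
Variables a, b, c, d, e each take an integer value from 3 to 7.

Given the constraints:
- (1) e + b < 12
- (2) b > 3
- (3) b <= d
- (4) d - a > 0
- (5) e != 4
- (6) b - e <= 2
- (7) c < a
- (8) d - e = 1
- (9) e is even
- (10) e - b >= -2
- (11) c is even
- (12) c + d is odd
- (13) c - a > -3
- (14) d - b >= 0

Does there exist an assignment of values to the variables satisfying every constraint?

Satisfiable

Take a = 5, b = 5, c = 4, d = 7, e = 6. Then constraint 1: e + b = 11; constraint 4: d - a = 2; constraint 6: b - e = -1, and every other listed constraint is also met.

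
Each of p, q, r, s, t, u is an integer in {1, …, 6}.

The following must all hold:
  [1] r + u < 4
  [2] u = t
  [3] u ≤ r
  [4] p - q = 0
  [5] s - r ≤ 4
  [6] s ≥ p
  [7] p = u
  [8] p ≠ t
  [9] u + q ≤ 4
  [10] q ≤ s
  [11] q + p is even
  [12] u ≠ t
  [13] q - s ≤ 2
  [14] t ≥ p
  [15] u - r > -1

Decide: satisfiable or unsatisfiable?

Unsatisfiable

From constraints 2 and 7, p = u = t, so p = t. But constraint 8 says p ≠ t. Contradiction.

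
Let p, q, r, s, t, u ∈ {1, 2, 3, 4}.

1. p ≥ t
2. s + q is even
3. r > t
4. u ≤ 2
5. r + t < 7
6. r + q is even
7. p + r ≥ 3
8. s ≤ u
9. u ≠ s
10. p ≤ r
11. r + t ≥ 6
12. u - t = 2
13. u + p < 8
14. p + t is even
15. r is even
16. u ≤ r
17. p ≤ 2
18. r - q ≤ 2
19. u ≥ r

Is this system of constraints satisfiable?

From constraints 4 and 19: r ≤ u ≤ 2. From constraints 1 and 17: t ≤ p ≤ 2. Hence r + t ≤ 4. But constraint 11 requires r + t ≥ 6, and 6 > 4. Contradiction.

Unsatisfiable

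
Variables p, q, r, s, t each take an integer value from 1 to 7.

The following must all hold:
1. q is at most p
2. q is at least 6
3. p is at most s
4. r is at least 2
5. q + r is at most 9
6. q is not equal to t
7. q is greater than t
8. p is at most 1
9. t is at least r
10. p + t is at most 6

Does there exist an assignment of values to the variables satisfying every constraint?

Unsatisfiable

From constraints 1 and 2: p ≥ q ≥ 6. From constraints 4 and 9: t ≥ r ≥ 2. Hence p + t ≥ 8. But constraint 10 requires p + t ≤ 6, and 6 < 8. Contradiction.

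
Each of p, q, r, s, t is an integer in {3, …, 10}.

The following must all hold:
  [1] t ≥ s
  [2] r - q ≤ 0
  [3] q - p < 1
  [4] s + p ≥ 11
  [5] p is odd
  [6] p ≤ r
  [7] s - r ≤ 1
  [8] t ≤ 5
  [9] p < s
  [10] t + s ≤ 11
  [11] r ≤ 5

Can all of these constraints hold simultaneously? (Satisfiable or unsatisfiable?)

Unsatisfiable

From constraints 1 and 8: s ≤ t ≤ 5. From constraints 6 and 11: p ≤ r ≤ 5. Hence s + p ≤ 10. But constraint 4 requires s + p ≥ 11, and 11 > 10. Contradiction.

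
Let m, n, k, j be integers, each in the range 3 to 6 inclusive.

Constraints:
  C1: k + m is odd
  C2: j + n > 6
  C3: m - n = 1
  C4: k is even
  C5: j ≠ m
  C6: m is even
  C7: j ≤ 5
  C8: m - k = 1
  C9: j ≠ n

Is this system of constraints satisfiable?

Constraint 4 makes k even and constraint 6 makes m even, so k + m must be even. Constraint 1 says k + m is odd — contradiction.

Unsatisfiable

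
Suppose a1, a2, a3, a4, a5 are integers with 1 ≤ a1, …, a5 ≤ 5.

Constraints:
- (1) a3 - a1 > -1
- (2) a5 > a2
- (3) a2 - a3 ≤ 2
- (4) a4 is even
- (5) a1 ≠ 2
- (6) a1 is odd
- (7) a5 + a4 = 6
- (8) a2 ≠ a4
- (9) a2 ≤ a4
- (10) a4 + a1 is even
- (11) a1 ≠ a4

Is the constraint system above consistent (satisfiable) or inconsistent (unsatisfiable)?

Unsatisfiable

Constraint 4 makes a4 even and constraint 6 makes a1 odd, so a4 + a1 must be odd. Constraint 10 says a4 + a1 is even — contradiction.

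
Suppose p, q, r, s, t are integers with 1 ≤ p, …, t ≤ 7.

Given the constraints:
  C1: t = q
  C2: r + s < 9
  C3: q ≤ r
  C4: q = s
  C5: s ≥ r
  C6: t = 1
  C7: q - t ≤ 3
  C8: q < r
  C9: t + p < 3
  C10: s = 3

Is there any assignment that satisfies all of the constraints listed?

Unsatisfiable

Constraint 6 fixes t = 1 and constraint 10 fixes s = 3. Constraints 1 and 4 give t = q = s, so t = s. But 1 ≠ 3 — contradiction.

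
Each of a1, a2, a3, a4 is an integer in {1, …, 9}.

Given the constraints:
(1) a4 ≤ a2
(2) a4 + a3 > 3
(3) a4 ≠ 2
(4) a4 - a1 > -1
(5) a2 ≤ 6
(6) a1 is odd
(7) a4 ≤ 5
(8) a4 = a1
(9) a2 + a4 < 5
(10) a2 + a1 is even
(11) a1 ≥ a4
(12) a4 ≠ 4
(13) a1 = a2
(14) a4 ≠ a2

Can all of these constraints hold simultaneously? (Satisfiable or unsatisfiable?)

From constraints 8 and 13, a4 = a1 = a2, so a4 = a2. But constraint 14 says a4 ≠ a2. Contradiction.

Unsatisfiable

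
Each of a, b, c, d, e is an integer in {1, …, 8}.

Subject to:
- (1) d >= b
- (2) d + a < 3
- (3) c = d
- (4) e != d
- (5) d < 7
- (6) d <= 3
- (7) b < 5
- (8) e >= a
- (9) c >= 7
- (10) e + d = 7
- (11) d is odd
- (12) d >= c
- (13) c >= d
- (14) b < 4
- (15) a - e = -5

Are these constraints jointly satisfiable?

Unsatisfiable

From constraint 9: c ≥ 7. From constraints 6 and 12: c ≤ d and d ≤ 3, so c ≤ 3. But 3 < 7, so no value of c works.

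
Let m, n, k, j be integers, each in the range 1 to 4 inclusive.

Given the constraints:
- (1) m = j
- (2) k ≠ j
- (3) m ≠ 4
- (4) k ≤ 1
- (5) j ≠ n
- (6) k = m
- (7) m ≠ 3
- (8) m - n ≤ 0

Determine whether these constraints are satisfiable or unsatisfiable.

Unsatisfiable

From constraints 1 and 6, k = m = j, so k = j. But constraint 2 says k ≠ j. Contradiction.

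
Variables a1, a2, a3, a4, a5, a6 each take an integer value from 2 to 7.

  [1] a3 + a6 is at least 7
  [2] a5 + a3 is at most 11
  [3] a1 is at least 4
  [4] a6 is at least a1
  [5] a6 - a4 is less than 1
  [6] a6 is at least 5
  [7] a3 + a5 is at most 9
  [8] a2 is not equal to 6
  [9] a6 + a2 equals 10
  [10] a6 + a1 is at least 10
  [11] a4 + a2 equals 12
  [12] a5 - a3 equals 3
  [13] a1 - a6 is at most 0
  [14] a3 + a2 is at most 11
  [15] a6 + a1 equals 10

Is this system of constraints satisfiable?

Setting (a1, a2, a3, a4, a5, a6) = (5, 5, 3, 7, 6, 5) satisfies everything: constraint 1: a3 + a6 = 8; constraint 2: a5 + a3 = 9, and the others follow.

Satisfiable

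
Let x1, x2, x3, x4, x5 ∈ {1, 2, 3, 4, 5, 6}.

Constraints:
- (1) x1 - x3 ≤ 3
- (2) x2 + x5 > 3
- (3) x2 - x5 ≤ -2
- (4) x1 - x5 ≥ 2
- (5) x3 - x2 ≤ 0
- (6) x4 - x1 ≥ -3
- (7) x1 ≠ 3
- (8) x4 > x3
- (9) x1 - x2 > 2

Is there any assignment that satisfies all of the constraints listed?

Unsatisfiable

Constraints 1, 3, 4, and 5 give x1 − x5 ≥ 2, x5 − x2 ≥ 2, x2 − x3 ≥ 0, x3 − x1 ≥ -3.
Adding all 4 inequalities: the left sides telescope to 0, and the right sides sum to 2 + 2 + 0 + (-3) = 1. So 0 ≥ 1, which is false.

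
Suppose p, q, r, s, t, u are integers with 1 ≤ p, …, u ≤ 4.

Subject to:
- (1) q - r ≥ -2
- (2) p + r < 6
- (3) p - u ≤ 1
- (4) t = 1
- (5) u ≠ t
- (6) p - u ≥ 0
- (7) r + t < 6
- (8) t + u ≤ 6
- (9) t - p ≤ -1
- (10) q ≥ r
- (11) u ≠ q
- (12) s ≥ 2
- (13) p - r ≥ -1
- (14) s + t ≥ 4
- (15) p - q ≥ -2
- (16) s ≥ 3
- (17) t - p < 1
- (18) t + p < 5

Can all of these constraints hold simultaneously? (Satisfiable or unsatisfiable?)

Satisfiable

Take p = 3, q = 2, r = 2, s = 4, t = 1, u = 3. Then constraint 1: q - r = 0; constraint 2: p + r = 5; constraint 3: p - u = 0, and every other listed constraint is also met.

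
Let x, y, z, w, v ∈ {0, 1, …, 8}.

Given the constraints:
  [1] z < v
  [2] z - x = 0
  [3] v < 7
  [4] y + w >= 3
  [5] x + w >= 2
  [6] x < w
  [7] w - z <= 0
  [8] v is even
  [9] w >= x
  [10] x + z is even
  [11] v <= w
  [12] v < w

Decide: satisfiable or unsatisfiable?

Unsatisfiable

Constraints 1, 7, and 11 give w ≤ z, z < v, v ≤ w. Chaining: w ≤ z < v ≤ w, which forces w < w — impossible.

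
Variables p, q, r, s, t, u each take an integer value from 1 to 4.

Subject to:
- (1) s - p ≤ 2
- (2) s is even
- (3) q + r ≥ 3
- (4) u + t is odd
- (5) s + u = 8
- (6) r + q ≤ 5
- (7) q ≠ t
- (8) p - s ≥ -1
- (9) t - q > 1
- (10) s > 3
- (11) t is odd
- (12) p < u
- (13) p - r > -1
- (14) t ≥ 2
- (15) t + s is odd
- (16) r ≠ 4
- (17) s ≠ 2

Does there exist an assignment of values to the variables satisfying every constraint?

Satisfiable

The assignment p = 3, q = 1, r = 3, s = 4, t = 3, u = 4 works:
  constraint 1 holds since s - p = 1.
  constraint 3 holds since q + r = 4.
  constraint 5 holds since s + u = 8.
The rest check out directly.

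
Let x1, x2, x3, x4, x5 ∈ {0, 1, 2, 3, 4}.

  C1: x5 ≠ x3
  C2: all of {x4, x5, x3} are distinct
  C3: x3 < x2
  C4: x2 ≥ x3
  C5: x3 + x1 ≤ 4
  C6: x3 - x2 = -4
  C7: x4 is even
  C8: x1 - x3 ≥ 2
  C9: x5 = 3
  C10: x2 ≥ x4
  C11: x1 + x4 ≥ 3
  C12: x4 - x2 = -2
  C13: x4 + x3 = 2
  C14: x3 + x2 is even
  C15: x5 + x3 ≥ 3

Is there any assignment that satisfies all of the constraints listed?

Satisfiable

The assignment x1 = 2, x2 = 4, x3 = 0, x4 = 2, x5 = 3 works:
  constraint 5 holds since x3 + x1 = 2.
  constraint 6 holds since x3 - x2 = -4.
  constraint 8 holds since x1 - x3 = 2.
The rest check out directly.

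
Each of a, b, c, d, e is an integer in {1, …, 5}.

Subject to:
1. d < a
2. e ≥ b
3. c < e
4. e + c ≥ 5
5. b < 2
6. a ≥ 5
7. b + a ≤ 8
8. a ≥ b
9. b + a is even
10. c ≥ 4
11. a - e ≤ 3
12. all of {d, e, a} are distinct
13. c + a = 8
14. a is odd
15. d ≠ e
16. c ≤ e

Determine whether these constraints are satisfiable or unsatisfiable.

From constraint 10: c ≥ 4. From constraint 6: a ≥ 5. Hence c + a ≥ 9. But constraint 13 requires c + a = 8, and 8 < 9. Contradiction.

Unsatisfiable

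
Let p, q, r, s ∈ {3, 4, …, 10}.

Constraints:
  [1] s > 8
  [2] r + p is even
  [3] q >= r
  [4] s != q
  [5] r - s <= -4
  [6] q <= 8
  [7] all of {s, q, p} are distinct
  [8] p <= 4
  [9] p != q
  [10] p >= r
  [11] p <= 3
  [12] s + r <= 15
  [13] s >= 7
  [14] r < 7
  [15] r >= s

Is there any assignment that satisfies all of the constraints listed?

Unsatisfiable

From constraints 13 and 15: r ≥ s and s ≥ 7, so r ≥ 7. From constraints 8 and 10: r ≤ p and p ≤ 4, so r ≤ 4. But 4 < 7, so no value of r works.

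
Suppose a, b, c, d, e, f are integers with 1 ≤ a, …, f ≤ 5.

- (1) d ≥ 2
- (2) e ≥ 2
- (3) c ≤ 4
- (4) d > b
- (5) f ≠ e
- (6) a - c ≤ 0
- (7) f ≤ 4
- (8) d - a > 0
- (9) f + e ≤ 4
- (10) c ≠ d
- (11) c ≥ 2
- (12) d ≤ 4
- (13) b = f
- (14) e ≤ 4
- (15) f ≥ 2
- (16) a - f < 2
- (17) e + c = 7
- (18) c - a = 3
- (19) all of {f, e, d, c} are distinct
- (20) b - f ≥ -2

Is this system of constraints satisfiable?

Unsatisfiable

Constraints 1, 2, 3, 7, 11, 12, 14, and 15 confine each of f, e, d, c to the 3 values {2, …, 4}.
Constraint 19 requires all 4 of them to be distinct, but only 3 values are available — impossible by the pigeonhole principle.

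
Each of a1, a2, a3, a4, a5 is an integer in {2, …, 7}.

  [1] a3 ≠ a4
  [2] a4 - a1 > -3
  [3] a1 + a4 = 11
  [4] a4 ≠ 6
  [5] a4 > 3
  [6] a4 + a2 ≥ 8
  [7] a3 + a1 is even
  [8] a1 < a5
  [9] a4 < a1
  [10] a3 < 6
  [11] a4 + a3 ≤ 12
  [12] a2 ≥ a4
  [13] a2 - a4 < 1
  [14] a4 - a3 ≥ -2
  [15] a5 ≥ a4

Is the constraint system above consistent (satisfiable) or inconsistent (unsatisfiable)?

Satisfiable

The assignment a1 = 6, a2 = 5, a3 = 4, a4 = 5, a5 = 7 works:
  constraint 2 holds since a4 - a1 = -1.
  constraint 3 holds since a1 + a4 = 11.
  constraint 6 holds since a4 + a2 = 10.
The rest check out directly.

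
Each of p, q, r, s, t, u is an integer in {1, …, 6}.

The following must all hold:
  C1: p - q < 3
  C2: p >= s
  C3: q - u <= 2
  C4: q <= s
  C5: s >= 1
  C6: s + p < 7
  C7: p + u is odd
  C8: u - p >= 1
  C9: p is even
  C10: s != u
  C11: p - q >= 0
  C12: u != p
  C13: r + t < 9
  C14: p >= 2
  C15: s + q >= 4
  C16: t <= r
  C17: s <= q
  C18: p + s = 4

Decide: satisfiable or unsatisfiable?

Setting (p, q, r, s, t, u) = (2, 2, 6, 2, 2, 3) satisfies everything: constraint 1: p - q = 0; constraint 3: q - u = -1, and the others follow.

Satisfiable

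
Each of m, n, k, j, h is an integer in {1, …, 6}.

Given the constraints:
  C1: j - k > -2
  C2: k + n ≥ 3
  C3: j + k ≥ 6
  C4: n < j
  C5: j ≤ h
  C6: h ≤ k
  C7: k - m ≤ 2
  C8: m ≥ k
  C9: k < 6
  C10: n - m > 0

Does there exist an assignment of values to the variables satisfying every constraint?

Unsatisfiable

Constraints 4, 5, 6, 8, and 10 give n < j, j ≤ h, h ≤ k, k ≤ m, m < n. Chaining: n < j ≤ h ≤ k ≤ m < n, which forces n < n — impossible.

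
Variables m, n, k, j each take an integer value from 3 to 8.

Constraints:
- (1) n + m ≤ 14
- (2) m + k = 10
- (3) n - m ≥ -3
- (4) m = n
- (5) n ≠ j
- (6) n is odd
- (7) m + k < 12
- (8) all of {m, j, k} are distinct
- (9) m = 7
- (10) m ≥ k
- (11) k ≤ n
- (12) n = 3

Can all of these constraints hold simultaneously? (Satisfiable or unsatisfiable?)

Unsatisfiable

Constraint 9 fixes m = 7 and constraint 12 fixes n = 3, but constraint 4 requires m = n. Since 7 ≠ 3, contradiction.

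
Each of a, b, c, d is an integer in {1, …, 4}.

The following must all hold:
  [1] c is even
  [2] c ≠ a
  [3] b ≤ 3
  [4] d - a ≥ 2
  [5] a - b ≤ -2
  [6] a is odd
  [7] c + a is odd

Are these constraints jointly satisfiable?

Satisfiable

Take a = 1, b = 3, c = 2, d = 4. Then constraint 1: c = 2 is even; constraint 4: d - a = 3; constraint 5: a - b = -2, and every other listed constraint is also met.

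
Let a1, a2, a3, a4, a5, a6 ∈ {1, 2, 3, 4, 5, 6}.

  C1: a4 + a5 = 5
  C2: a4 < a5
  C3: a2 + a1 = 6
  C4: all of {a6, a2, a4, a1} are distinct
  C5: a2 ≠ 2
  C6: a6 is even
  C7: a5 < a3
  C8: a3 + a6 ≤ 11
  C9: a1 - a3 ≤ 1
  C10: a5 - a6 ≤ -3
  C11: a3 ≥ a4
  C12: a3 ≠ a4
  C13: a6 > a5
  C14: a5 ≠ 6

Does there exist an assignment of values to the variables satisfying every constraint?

Setting (a1, a2, a3, a4, a5, a6) = (5, 1, 5, 2, 3, 6) satisfies everything: constraint 1: a4 + a5 = 5; constraint 3: a2 + a1 = 6; constraint 8: a3 + a6 = 11, and the others follow.

Satisfiable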